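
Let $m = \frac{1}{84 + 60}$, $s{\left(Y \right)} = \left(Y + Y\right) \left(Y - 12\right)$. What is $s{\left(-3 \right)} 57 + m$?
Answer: $\frac{738721}{144} \approx 5130.0$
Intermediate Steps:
$s{\left(Y \right)} = 2 Y \left(-12 + Y\right)$
$m = \frac{1}{144} \approx 0.0069444$
$s{\left(-3 \right)} 57 + m = 2 \left(-3\right) \left(-12 - 3\right) 57 + \frac{1}{144} = 2 \left(-3\right) \left(-15\right) 57 + \frac{1}{144} = 90 \cdot 57 + \frac{1}{144} = 5130 + \frac{1}{144} = \frac{738721}{144}$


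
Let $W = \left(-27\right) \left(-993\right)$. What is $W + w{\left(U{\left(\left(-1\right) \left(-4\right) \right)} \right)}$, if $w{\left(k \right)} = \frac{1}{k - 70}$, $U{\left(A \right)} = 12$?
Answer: $\frac{1555037}{58} \approx 26811.0$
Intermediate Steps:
$W = 26811$
$w{\left(k \right)} = \frac{1}{-70 + k}$
$W + w{\left(U{\left(\left(-1\right) \left(-4\right) \right)} \right)} = 26811 + \frac{1}{-70 + 12} = 26811 + \frac{1}{-58} = 26811 - \frac{1}{58} = \frac{1555037}{58}$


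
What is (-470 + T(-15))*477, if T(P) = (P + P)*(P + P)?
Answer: 205110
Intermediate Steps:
T(P) = 4*P² (T(P) = (2*P)*(2*P) = 4*P²)
(-470 + T(-15))*477 = (-470 + 4*(-15)²)*477 = (-470 + 4*225)*477 = (-470 + 900)*477 = 430*477 = 205110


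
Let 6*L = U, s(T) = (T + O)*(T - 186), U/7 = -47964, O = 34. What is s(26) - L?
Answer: 46358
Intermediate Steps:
U = -335748 (U = 7*(-47964) = -335748)
s(T) = (-186 + T)*(34 + T) (s(T) = (T + 34)*(T - 186) = (34 + T)*(-186 + T) = (-186 + T)*(34 + T))
L = -55958 (L = (⅙)*(-335748) = -55958)
s(26) - L = (-6324 + 26² - 152*26) - 1*(-55958) = (-6324 + 676 - 3952) + 55958 = -9600 + 55958 = 46358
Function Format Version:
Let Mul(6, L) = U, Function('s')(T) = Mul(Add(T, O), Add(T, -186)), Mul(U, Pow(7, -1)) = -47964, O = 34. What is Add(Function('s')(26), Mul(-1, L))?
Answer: 46358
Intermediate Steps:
U = -335748 (U = Mul(7, -47964) = -335748)
Function('s')(T) = Mul(Add(-186, T), Add(34, T)) (Function('s')(T) = Mul(Add(T, 34), Add(T, -186)) = Mul(Add(34, T), Add(-186, T)) = Mul(Add(-186, T), Add(34, T)))
L = -55958 (L = Mul(Rational(1, 6), -335748) = -55958)
Add(Function('s')(26), Mul(-1, L)) = Add(Add(-6324, Pow(26, 2), Mul(-152, 26)), Mul(-1, -55958)) = Add(Add(-6324, 676, -3952), 55958) = Add(-9600, 55958) = 46358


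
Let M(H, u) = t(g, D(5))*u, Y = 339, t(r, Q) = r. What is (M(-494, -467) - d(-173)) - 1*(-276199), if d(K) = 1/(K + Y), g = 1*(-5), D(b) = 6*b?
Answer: 46236643/166 ≈ 2.7853e+5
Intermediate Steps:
g = -5
d(K) = 1/(339 + K) (d(K) = 1/(K + 339) = 1/(339 + K))
M(H, u) = -5*u
(M(-494, -467) - d(-173)) - 1*(-276199) = (-5*(-467) - 1/(339 - 173)) - 1*(-276199) = (2335 - 1/166) + 276199 = 387609/166 + 276199 = 46236643/166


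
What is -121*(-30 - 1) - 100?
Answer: 3651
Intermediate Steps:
-121*(-30 - 1) - 100 = -121*(-31) - 100 = 3751 - 100 = 3651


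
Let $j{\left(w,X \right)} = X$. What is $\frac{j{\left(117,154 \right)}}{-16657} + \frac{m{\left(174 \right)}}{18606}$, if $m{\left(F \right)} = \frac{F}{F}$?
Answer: $- \frac{2848667}{309920142} \approx -0.0091916$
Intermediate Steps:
$m{\left(F \right)} = 1$
$\frac{j{\left(117,154 \right)}}{-16657} + \frac{m{\left(174 \right)}}{18606} = \frac{154}{-16657} + 1 \cdot \frac{1}{18606} = 154 \left(- \frac{1}{16657}\right) + 1 \cdot \frac{1}{18606} = - \frac{154}{16657} + \frac{1}{18606} = - \frac{2848667}{309920142}$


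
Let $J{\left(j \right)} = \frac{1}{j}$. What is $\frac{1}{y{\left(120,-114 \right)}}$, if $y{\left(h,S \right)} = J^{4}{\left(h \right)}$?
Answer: $207360000$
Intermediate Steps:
$y{\left(h,S \right)} = \frac{1}{h^{4}}$ ($y{\left(h,S \right)} = \left(\frac{1}{h}\right)^{4} = \frac{1}{h^{4}}$)
$\frac{1}{y{\left(120,-114 \right)}} = \frac{1}{\frac{1}{207360000}} = 207360000$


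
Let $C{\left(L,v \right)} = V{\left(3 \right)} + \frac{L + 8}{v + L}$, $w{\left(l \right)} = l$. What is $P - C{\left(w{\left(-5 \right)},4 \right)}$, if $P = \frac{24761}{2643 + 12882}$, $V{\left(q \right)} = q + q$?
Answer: $- \frac{21814}{15525} \approx -1.4051$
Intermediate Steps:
$V{\left(q \right)} = 2 q$
$P = \frac{24761}{15525} \approx 1.5949$
$C{\left(L,v \right)} = 6 + \frac{8 + L}{L + v}$ ($C{\left(L,v \right)} = 2 \cdot 3 + \frac{L + 8}{v + L} = 6 + \frac{8 + L}{L + v}$)
$P - C{\left(w{\left(-5 \right)},4 \right)} = \frac{24761}{15525} - \frac{8 + 6 \cdot 4 + 7 \left(-5\right)}{-5 + 4} = \frac{24761}{15525} - \frac{8 + 24 - 35}{-1} = \frac{24761}{15525} - \left(-1\right) \left(-3\right) = \frac{24761}{15525} - 3 = - \frac{21814}{15525}$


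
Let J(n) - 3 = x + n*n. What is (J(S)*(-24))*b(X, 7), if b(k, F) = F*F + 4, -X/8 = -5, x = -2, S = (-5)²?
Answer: -796272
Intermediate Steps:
S = 25
X = 40 (X = -8*(-5) = 40)
b(k, F) = 4 + F² (b(k, F) = F² + 4 = 4 + F²)
J(n) = 1 + n² (J(n) = 3 + (-2 + n*n) = 3 + (-2 + n²) = 1 + n²)
(J(S)*(-24))*b(X, 7) = ((1 + 25²)*(-24))*(4 + 7²) = ((1 + 625)*(-24))*(4 + 49) = (626*(-24))*53 = -15024*53 = -796272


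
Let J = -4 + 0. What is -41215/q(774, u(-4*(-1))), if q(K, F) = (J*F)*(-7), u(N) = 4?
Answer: -41215/112 ≈ -367.99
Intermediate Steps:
J = -4
q(K, F) = 28*F (q(K, F) = -4*F*(-7) = 28*F)
-41215/q(774, u(-4*(-1))) = -41215/(28*4) = -41215/112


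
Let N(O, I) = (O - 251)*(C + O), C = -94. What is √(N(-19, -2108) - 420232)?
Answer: I*√389722 ≈ 624.28*I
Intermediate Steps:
N(O, I) = (-251 + O)*(-94 + O) (N(O, I) = (O - 251)*(-94 + O) = (-251 + O)*(-94 + O))
√(N(-19, -2108) - 420232) = √((23594 + (-19)² - 345*(-19)) - 420232) = √((23594 + 361 + 6555) - 420232) = √(30510 - 420232) = √(-389722) = I*√389722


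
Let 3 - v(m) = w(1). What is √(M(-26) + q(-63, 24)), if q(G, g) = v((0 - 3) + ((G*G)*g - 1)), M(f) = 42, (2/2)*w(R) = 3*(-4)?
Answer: √57 ≈ 7.5498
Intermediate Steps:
w(R) = -12 (w(R) = 3*(-4) = -12)
v(m) = 15 (v(m) = 3 - 1*(-12) = 3 + 12 = 15)
q(G, g) = 15
√(M(-26) + q(-63, 24)) = √(42 + 15) = √57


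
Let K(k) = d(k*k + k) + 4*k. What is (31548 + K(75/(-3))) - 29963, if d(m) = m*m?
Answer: 361485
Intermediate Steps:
d(m) = m²
K(k) = (k + k²)² + 4*k (K(k) = (k*k + k)² + 4*k = (k² + k)² + 4*k = (k + k²)² + 4*k)
(31548 + K(75/(-3))) - 29963 = (31548 + (75/(-3))*(4 + (75/(-3))*(1 + 75/(-3))²)) - 29963 = (31548 + (75*(-⅓))*(4 + (75*(-⅓))*(1 + 75*(-⅓))²)) - 29963 = (31548 - 25*(4 - 25*(1 - 25)²)) - 29963 = (31548 - 25*(4 - 25*(-24)²)) - 29963 = (31548 - 25*(4 - 25*576)) - 29963 = (31548 - 25*(4 - 14400)) - 29963 = (31548 - 25*(-14396)) - 29963 = (31548 + 359900) - 29963 = 391448 - 29963 = 361485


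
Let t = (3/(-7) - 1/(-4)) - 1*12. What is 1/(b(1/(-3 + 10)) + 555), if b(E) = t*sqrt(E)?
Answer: 3045840/1690324919 + 9548*sqrt(7)/1690324919 ≈ 0.0018169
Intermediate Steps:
t = -341/28 (t = (3*(-1/7) - 1*(-1/4)) - 12 = (-3/7 + 1/4) - 12 = -5/28 - 12 = -341/28 ≈ -12.179)
b(E) = -341*sqrt(E)/28
1/(b(1/(-3 + 10)) + 555) = 1/(-341/(28*sqrt(-3 + 10)) + 555) = 1/(-341*sqrt(7)/7/28 + 555) = 1/(-341*sqrt(7)/196 + 555) = 1/(555 - 341*sqrt(7)/196)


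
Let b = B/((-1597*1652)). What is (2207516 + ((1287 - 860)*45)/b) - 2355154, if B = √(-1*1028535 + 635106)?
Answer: -147638 + 16897952820*I*√393429/131143 ≈ -1.4764e+5 + 8.0821e+7*I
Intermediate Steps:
B = I*√393429 (B = √(-1028535 + 635106) = √(-393429) = I*√393429 ≈ 627.24*I)
b = -I*√393429/2638244 (b = (I*√393429)/((-1597*1652)) = (I*√393429)/(-2638244) = (I*√393429)*(-1/2638244) = -I*√393429/2638244 ≈ -0.00023775*I)
(2207516 + ((1287 - 860)*45)/b) - 2355154 = (2207516 + ((1287 - 860)*45)/((-I*√393429/2638244))) - 2355154 = (2207516 + (427*45)*(2638244*I*√393429/393429)) - 2355154 = (2207516 + 19215*(2638244*I*√393429/393429)) - 2355154 = (2207516 + 16897952820*I*√393429/131143) - 2355154 = -147638 + 16897952820*I*√393429/131143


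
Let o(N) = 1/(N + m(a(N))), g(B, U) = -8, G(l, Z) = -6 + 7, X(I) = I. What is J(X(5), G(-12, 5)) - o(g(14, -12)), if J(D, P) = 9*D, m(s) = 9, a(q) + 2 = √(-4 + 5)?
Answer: 44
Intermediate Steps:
G(l, Z) = 1
a(q) = -1 (a(q) = -2 + √(-4 + 5) = -2 + √1 = -2 + 1 = -1)
o(N) = 1/(9 + N) (o(N) = 1/(N + 9) = 1/(9 + N))
J(X(5), G(-12, 5)) - o(g(14, -12)) = 9*5 - 1/(9 - 8) = 45 - 1/1 = 45 - 1*1 = 45 - 1 = 44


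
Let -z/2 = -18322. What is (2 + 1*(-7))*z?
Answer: -183220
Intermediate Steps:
z = 36644 (z = -2*(-18322) = 36644)
(2 + 1*(-7))*z = (2 + 1*(-7))*36644 = (2 - 7)*36644 = -5*36644 = -183220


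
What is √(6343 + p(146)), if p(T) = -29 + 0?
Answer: √6314 ≈ 79.461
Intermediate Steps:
p(T) = -29
√(6343 + p(146)) = √(6343 - 29) = √6314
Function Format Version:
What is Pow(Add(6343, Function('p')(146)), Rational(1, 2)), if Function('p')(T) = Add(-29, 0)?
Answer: Pow(6314, Rational(1, 2)) ≈ 79.461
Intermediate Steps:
Function('p')(T) = -29
Pow(Add(6343, Function('p')(146)), Rational(1, 2)) = Pow(Add(6343, -29), Rational(1, 2)) = Pow(6314, Rational(1, 2))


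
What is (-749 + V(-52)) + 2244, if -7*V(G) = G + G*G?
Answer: 7813/7 ≈ 1116.1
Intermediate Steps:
V(G) = -G/7 - G²/7 (V(G) = -(G + G*G)/7 = -(G + G²)/7 = -G/7 - G²/7)
(-749 + V(-52)) + 2244 = (-749 - ⅐*(-52)*(1 - 52)) + 2244 = (-749 - ⅐*(-52)*(-51)) + 2244 = (-749 - 2652/7) + 2244 = -7895/7 + 2244 = 7813/7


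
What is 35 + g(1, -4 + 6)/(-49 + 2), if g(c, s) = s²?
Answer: 1641/47 ≈ 34.915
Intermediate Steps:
35 + g(1, -4 + 6)/(-49 + 2) = 35 + (-4 + 6)²/(-49 + 2) = 35 + 2²/(-47) = 35 - 1/47*4 = 35 - 4/47 = 1641/47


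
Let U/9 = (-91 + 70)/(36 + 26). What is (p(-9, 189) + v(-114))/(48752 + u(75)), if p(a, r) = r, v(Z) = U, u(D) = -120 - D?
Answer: 11529/3010534 ≈ 0.0038296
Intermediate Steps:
U = -189/62 (U = 9*((-91 + 70)/(36 + 26)) = 9*(-21/62) = -189/62 ≈ -3.0484)
v(Z) = -189/62
(p(-9, 189) + v(-114))/(48752 + u(75)) = (189 - 189/62)/(48752 + (-120 - 1*75)) = 11529/(62*(48752 + (-120 - 75))) = 11529/(62*(48752 - 195)) = (11529/62)/48557 = (11529/62)*(1/48557) = 11529/3010534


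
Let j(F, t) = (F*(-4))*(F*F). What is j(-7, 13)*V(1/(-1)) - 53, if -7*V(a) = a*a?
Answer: -249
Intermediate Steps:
V(a) = -a**2/7 (V(a) = -a*a/7 = -a**2/7)
j(F, t) = -4*F**3 (j(F, t) = (-4*F)*F**2 = -4*F**3)
j(-7, 13)*V(1/(-1)) - 53 = (-4*(-7)**3)*(-(1/(-1))**2/7) - 53 = (-4*(-343))*(-1/7*(-1)**2) - 53 = 1372*(-1/7*1) - 53 = 1372*(-1/7) - 53 = -196 - 53 = -249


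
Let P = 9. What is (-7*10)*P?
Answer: -630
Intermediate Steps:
(-7*10)*P = -7*10*9 = -70*9 = -630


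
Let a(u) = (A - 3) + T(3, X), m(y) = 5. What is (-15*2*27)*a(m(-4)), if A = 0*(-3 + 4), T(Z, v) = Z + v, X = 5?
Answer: -4050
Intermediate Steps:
A = 0 (A = 0*1 = 0)
a(u) = 5 (a(u) = (0 - 3) + (3 + 5) = -3 + 8 = 5)
(-15*2*27)*a(m(-4)) = (-15*2*27)*5 = -30*27*5 = -810*5 = -4050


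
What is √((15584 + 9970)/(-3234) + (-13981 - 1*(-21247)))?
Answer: √43033265/77 ≈ 85.194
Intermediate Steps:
√((15584 + 9970)/(-3234) + (-13981 - 1*(-21247))) = √(25554*(-1/3234) + (-13981 + 21247)) = √(-4259/539 + 7266) = √(3912115/539) = √43033265/77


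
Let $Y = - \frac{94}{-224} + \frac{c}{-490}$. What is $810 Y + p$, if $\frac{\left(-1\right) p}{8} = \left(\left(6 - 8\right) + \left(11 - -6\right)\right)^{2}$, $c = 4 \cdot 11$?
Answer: $- \frac{600867}{392} \approx -1532.8$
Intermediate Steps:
$c = 44$
$Y = \frac{1293}{3920}$ ($Y = - \frac{94}{-224} + \frac{44}{-490} = \left(-94\right) \left(- \frac{1}{224}\right) + 44 \left(- \frac{1}{490}\right) = \frac{47}{112} - \frac{22}{245} = \frac{1293}{3920} \approx 0.32985$)
$p = -1800$ ($p = - 8 \left(\left(6 - 8\right) + \left(11 - -6\right)\right)^{2} = - 8 \left(-2 + \left(11 + 6\right)\right)^{2} = - 8 \left(-2 + 17\right)^{2} = - 8 \cdot 15^{2} = \left(-8\right) 225 = -1800$)
$810 Y + p = 810 \cdot \frac{1293}{3920} - 1800 = \frac{104733}{392} - 1800 = - \frac{600867}{392}$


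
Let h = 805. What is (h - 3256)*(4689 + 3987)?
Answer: -21264876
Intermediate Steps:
(h - 3256)*(4689 + 3987) = (805 - 3256)*(4689 + 3987) = -2451*8676 = -21264876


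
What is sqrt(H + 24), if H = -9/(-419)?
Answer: sqrt(4217235)/419 ≈ 4.9012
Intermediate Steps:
H = 9/419 (H = -9*(-1/419) = 9/419 ≈ 0.021480)
sqrt(H + 24) = sqrt(9/419 + 24) = sqrt(10065/419) = sqrt(4217235)/419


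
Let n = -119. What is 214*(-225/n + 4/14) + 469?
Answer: 15891/17 ≈ 934.76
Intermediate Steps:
214*(-225/n + 4/14) + 469 = 214*(-225/(-119) + 4/14) + 469 = 214*(-225*(-1/119) + 4*(1/14)) + 469 = 214*(225/119 + 2/7) + 469 = 214*(37/17) + 469 = 7918/17 + 469 = 15891/17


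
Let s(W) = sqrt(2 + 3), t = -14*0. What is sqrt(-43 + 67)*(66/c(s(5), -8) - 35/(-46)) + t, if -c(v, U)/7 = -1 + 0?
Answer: 3281*sqrt(6)/161 ≈ 49.918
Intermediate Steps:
t = 0
s(W) = sqrt(5)
c(v, U) = 7 (c(v, U) = -7*(-1 + 0) = -7*(-1) = 7)
sqrt(-43 + 67)*(66/c(s(5), -8) - 35/(-46)) + t = sqrt(-43 + 67)*(66/7 - 35/(-46)) + 0 = sqrt(24)*(66*(1/7) - 35*(-1/46)) + 0 = (2*sqrt(6))*(66/7 + 35/46) + 0 = (2*sqrt(6))*(3281/322) + 0 = 3281*sqrt(6)/161 + 0 = 3281*sqrt(6)/161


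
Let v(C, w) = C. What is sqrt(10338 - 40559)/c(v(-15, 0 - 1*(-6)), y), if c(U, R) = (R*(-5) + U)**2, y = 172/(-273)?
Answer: 74529*I*sqrt(30221)/10465225 ≈ 1.238*I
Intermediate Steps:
y = -172/273 (y = 172*(-1/273) = -172/273 ≈ -0.63004)
c(U, R) = (U - 5*R)**2 (c(U, R) = (-5*R + U)**2 = (U - 5*R)**2)
sqrt(10338 - 40559)/c(v(-15, 0 - 1*(-6)), y) = sqrt(10338 - 40559)/((-1*(-15) + 5*(-172/273))**2) = sqrt(-30221)/((15 - 860/273)**2) = (I*sqrt(30221))/((3235/273)**2) = (I*sqrt(30221))/(10465225/74529) = (I*sqrt(30221))*(74529/10465225) = 74529*I*sqrt(30221)/10465225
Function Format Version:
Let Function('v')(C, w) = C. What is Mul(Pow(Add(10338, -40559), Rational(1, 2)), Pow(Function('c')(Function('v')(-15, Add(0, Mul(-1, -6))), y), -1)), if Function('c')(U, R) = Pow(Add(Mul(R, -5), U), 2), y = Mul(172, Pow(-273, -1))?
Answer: Mul(Rational(74529, 10465225), I, Pow(30221, Rational(1, 2))) ≈ Mul(1.2380, I)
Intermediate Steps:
y = Rational(-172, 273) (y = Mul(172, Rational(-1, 273)) = Rational(-172, 273) ≈ -0.63004)
Function('c')(U, R) = Pow(Add(U, Mul(-5, R)), 2) (Function('c')(U, R) = Pow(Add(Mul(-5, R), U), 2) = Pow(Add(U, Mul(-5, R)), 2))
Mul(Pow(Add(10338, -40559), Rational(1, 2)), Pow(Function('c')(Function('v')(-15, Add(0, Mul(-1, -6))), y), -1)) = Mul(Pow(Add(10338, -40559), Rational(1, 2)), Pow(Pow(Add(Mul(-1, -15), Mul(5, Rational(-172, 273))), 2), -1)) = Mul(Pow(-30221, Rational(1, 2)), Pow(Pow(Add(15, Rational(-860, 273)), 2), -1)) = Mul(Mul(I, Pow(30221, Rational(1, 2))), Pow(Pow(Rational(3235, 273), 2), -1)) = Mul(Mul(I, Pow(30221, Rational(1, 2))), Pow(Rational(10465225, 74529), -1)) = Mul(Mul(I, Pow(30221, Rational(1, 2))), Rational(74529, 10465225)) = Mul(Rational(74529, 10465225), I, Pow(30221, Rational(1, 2)))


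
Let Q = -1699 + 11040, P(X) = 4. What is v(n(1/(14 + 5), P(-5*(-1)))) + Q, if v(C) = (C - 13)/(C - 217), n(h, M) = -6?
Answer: 2083062/223 ≈ 9341.1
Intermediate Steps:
Q = 9341
v(C) = (-13 + C)/(-217 + C)
v(n(1/(14 + 5), P(-5*(-1)))) + Q = (-13 - 6)/(-217 - 6) + 9341 = -19/(-223) + 9341 = -1/223*(-19) + 9341 = 19/223 + 9341 = 2083062/223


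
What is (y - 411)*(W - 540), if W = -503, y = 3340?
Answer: -3054947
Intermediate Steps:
(y - 411)*(W - 540) = (3340 - 411)*(-503 - 540) = 2929*(-1043) = -3054947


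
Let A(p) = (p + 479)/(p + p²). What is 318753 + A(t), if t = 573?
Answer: 52419250129/164451 ≈ 3.1875e+5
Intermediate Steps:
A(p) = (479 + p)/(p + p²)
318753 + A(t) = 318753 + (479 + 573)/(573*(1 + 573)) = 318753 + (1/573)*1052/574 = 318753 + (1/573)*(1/574)*1052 = 318753 + 526/164451 = 52419250129/164451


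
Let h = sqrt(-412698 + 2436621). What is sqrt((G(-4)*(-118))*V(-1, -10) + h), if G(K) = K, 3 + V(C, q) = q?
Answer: sqrt(-6136 + sqrt(2023923)) ≈ 68.654*I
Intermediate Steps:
V(C, q) = -3 + q
h = sqrt(2023923) ≈ 1422.6
sqrt((G(-4)*(-118))*V(-1, -10) + h) = sqrt((-4*(-118))*(-3 - 10) + sqrt(2023923)) = sqrt(472*(-13) + sqrt(2023923)) = sqrt(-6136 + sqrt(2023923))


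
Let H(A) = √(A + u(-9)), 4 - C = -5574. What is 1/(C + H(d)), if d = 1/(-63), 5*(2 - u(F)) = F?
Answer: 878535/4900467634 - 3*√10430/4900467634 ≈ 0.00017921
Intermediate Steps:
C = 5578 (C = 4 - 1*(-5574) = 4 + 5574 = 5578)
u(F) = 2 - F/5
d = -1/63 ≈ -0.015873
H(A) = √(19/5 + A) (H(A) = √(A + (2 - ⅕*(-9))) = √(A + (2 + 9/5)) = √(A + 19/5) = √(19/5 + A))
1/(C + H(d)) = 1/(5578 + √(95 + 25*(-1/63))/5) = 1/(5578 + √(95 - 25/63)/5) = 1/(5578 + √(5960/63)/5) = 1/(5578 + (2*√10430/21)/5) = 1/(5578 + 2*√10430/105)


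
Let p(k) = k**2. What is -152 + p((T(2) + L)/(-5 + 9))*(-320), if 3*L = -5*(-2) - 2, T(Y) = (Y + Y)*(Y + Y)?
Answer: -64088/9 ≈ -7120.9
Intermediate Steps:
T(Y) = 4*Y**2 (T(Y) = (2*Y)*(2*Y) = 4*Y**2)
L = 8/3 (L = (-5*(-2) - 2)/3 = (10 - 2)/3 = (1/3)*8 = 8/3 ≈ 2.6667)
-152 + p((T(2) + L)/(-5 + 9))*(-320) = -152 + ((4*2**2 + 8/3)/(-5 + 9))**2*(-320) = -152 + ((4*4 + 8/3)/4)**2*(-320) = -152 + ((16 + 8/3)*(1/4))**2*(-320) = -152 + ((56/3)*(1/4))**2*(-320) = -152 + (14/3)**2*(-320) = -152 + (196/9)*(-320) = -152 - 62720/9 = -64088/9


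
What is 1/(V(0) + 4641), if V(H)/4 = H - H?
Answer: 1/4641 ≈ 0.00021547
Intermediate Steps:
V(H) = 0 (V(H) = 4*(H - H) = 4*0 = 0)
1/(V(0) + 4641) = 1/(0 + 4641) = 1/4641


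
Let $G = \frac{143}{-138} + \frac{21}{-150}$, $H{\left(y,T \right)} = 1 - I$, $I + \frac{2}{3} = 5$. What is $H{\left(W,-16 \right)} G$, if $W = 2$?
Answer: $\frac{4058}{1035} \approx 3.9208$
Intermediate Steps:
$I = \frac{13}{3}$ ($I = - \frac{2}{3} + 5 = \frac{13}{3} \approx 4.3333$)
$H{\left(y,T \right)} = - \frac{10}{3}$ ($H{\left(y,T \right)} = 1 - \frac{13}{3} = - \frac{10}{3}$)
$G = - \frac{2029}{1725}$ ($G = 143 \left(- \frac{1}{138}\right) + 21 \left(- \frac{1}{150}\right) = - \frac{143}{138} - \frac{7}{50} = - \frac{2029}{1725} \approx -1.1762$)
$H{\left(W,-16 \right)} G = \left(- \frac{10}{3}\right) \left(- \frac{2029}{1725}\right) = \frac{4058}{1035}$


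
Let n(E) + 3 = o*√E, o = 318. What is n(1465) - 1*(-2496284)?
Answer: 2496281 + 318*√1465 ≈ 2.5085e+6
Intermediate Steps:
n(E) = -3 + 318*√E
n(1465) - 1*(-2496284) = (-3 + 318*√1465) - 1*(-2496284) = (-3 + 318*√1465) + 2496284 = 2496281 + 318*√1465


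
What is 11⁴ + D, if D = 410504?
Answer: 425145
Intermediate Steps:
11⁴ + D = 11⁴ + 410504 = 14641 + 410504 = 425145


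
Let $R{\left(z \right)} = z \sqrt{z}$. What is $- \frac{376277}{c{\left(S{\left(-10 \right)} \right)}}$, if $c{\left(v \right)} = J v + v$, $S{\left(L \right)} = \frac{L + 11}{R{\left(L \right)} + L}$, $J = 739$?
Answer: $\frac{376277}{74} + \frac{376277 i \sqrt{10}}{74} \approx 5084.8 + 16080.0 i$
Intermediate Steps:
$R{\left(z \right)} = z^{\frac{3}{2}}$
$S{\left(L \right)} = \frac{11 + L}{L + L^{\frac{3}{2}}}$ ($S{\left(L \right)} = \frac{L + 11}{L^{\frac{3}{2}} + L} = \frac{11 + L}{L + L^{\frac{3}{2}}}$)
$c{\left(v \right)} = 740 v$ ($c{\left(v \right)} = 739 v + v = 740 v$)
$- \frac{376277}{c{\left(S{\left(-10 \right)} \right)}} = - \frac{376277}{740 \frac{11 - 10}{-10 + \left(-10\right)^{\frac{3}{2}}}} = - \frac{376277}{740 \frac{1}{-10 - 10 i \sqrt{10}} \cdot 1} = - \frac{376277}{740 \frac{1}{-10 - 10 i \sqrt{10}}} = - 376277 \left(- \frac{1}{74} - \frac{i \sqrt{10}}{74}\right) = \frac{376277}{74} + \frac{376277 i \sqrt{10}}{74}$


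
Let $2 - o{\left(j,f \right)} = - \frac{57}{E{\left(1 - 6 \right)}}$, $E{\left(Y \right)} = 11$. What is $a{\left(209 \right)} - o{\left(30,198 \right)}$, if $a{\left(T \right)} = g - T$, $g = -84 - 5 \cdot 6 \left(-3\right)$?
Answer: $- \frac{2312}{11} \approx -210.18$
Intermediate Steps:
$o{\left(j,f \right)} = \frac{79}{11}$ ($o{\left(j,f \right)} = 2 - - \frac{57}{11} = 2 + \frac{57}{11} = \frac{79}{11}$)
$g = 6$ ($g = -84 - 30 \left(-3\right) = -84 - -90 = -84 + 90 = 6$)
$a{\left(T \right)} = 6 - T$
$a{\left(209 \right)} - o{\left(30,198 \right)} = \left(6 - 209\right) - \frac{79}{11} = -203 - \frac{79}{11} = - \frac{2312}{11}$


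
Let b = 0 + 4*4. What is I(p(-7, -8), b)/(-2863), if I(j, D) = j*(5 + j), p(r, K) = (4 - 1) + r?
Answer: 4/2863 ≈ 0.0013971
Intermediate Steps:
p(r, K) = 3 + r
b = 16 (b = 0 + 16 = 16)
I(p(-7, -8), b)/(-2863) = ((3 - 7)*(5 + (3 - 7)))/(-2863) = -4*(5 - 4)*(-1/2863) = -4*1*(-1/2863) = -4*(-1/2863) = 4/2863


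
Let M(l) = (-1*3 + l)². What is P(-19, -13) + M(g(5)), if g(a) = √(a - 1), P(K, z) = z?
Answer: -12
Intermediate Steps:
g(a) = √(-1 + a)
M(l) = (-3 + l)²
P(-19, -13) + M(g(5)) = -13 + (-3 + √(-1 + 5))² = -13 + (-3 + √4)² = -13 + (-3 + 2)² = -13 + (-1)² = -13 + 1 = -12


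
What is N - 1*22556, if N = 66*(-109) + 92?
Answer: -29658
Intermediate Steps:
N = -7102 (N = -7194 + 92 = -7102)
N - 1*22556 = -7102 - 1*22556 = -7102 - 22556 = -29658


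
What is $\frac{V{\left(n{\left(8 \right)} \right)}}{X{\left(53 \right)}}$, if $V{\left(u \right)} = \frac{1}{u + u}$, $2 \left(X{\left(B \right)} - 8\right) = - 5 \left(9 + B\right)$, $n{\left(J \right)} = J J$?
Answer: $- \frac{1}{18816} \approx -5.3146 \cdot 10^{-5}$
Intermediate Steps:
$n{\left(J \right)} = J^{2}$
$X{\left(B \right)} = - \frac{29}{2} - \frac{5 B}{2}$ ($X{\left(B \right)} = 8 + \frac{\left(-5\right) \left(9 + B\right)}{2} = 8 + \frac{-45 - 5 B}{2} = 8 - \left(\frac{45}{2} + \frac{5 B}{2}\right) = - \frac{29}{2} - \frac{5 B}{2}$)
$V{\left(u \right)} = \frac{1}{2 u}$
$\frac{V{\left(n{\left(8 \right)} \right)}}{X{\left(53 \right)}} = \frac{\frac{1}{2} \frac{1}{8^{2}}}{- \frac{29}{2} - \frac{265}{2}} = \frac{\frac{1}{2} \cdot \frac{1}{64}}{- \frac{29}{2} - \frac{265}{2}} = \frac{\frac{1}{2} \cdot \frac{1}{64}}{-147} = \frac{1}{128} \left(- \frac{1}{147}\right) = - \frac{1}{18816}$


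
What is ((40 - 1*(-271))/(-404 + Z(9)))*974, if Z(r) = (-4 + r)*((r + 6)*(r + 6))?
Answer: 302914/721 ≈ 420.13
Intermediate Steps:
Z(r) = (6 + r)²*(-4 + r) (Z(r) = (-4 + r)*((6 + r)*(6 + r)) = (-4 + r)*(6 + r)² = (6 + r)²*(-4 + r))
((40 - 1*(-271))/(-404 + Z(9)))*974 = ((40 - 1*(-271))/(-404 + (6 + 9)²*(-4 + 9)))*974 = ((40 + 271)/(-404 + 15²*5))*974 = (311/(-404 + 225*5))*974 = (311/(-404 + 1125))*974 = (311/721)*974 = 302914/721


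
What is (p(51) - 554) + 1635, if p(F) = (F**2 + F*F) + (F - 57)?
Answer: 6277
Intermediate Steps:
p(F) = -57 + F + 2*F**2 (p(F) = (F**2 + F**2) + (-57 + F) = 2*F**2 + (-57 + F) = -57 + F + 2*F**2)
(p(51) - 554) + 1635 = ((-57 + 51 + 2*51**2) - 554) + 1635 = ((-57 + 51 + 2*2601) - 554) + 1635 = ((-57 + 51 + 5202) - 554) + 1635 = (5196 - 554) + 1635 = 4642 + 1635 = 6277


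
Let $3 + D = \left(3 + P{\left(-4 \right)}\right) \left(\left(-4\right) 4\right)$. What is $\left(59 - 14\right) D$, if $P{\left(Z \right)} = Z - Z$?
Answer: $-2295$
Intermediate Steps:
$P{\left(Z \right)} = 0$
$D = -51$ ($D = -3 + \left(3 + 0\right) \left(\left(-4\right) 4\right) = -3 + 3 \left(-16\right) = -3 - 48 = -51$)
$\left(59 - 14\right) D = \left(59 - 14\right) \left(-51\right) = 45 \left(-51\right) = -2295$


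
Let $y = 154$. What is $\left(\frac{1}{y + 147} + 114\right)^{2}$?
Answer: $\frac{1177519225}{90601} \approx 12997.0$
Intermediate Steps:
$\left(\frac{1}{y + 147} + 114\right)^{2} = \left(\frac{1}{154 + 147} + 114\right)^{2} = \left(\frac{1}{301} + 114\right)^{2} = \left(\frac{34315}{301}\right)^{2} = \frac{1177519225}{90601}$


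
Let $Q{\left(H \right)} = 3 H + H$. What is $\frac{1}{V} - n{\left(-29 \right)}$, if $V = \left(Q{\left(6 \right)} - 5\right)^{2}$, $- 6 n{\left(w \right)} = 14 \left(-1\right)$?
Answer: $- \frac{2524}{1083} \approx -2.3306$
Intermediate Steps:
$Q{\left(H \right)} = 4 H$
$n{\left(w \right)} = \frac{7}{3}$ ($n{\left(w \right)} = - \frac{14 \left(-1\right)}{6} = \left(- \frac{1}{6}\right) \left(-14\right) = \frac{7}{3}$)
$V = 361$ ($V = \left(4 \cdot 6 - 5\right)^{2} = \left(24 - 5\right)^{2} = 19^{2} = 361$)
$\frac{1}{V} - n{\left(-29 \right)} = \frac{1}{361} - \frac{7}{3} = - \frac{2524}{1083}$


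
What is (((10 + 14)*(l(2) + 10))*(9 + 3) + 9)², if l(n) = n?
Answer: 12006225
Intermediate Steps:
(((10 + 14)*(l(2) + 10))*(9 + 3) + 9)² = (((10 + 14)*(2 + 10))*(9 + 3) + 9)² = ((24*12)*12 + 9)² = (288*12 + 9)² = (3456 + 9)² = 3465² = 12006225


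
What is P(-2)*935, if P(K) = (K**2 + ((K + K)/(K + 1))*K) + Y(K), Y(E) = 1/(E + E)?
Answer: -15895/4 ≈ -3973.8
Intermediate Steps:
Y(E) = 1/(2*E)
P(K) = K**2 + 1/(2*K) + 2*K**2/(1 + K) (P(K) = (K**2 + ((K + K)/(K + 1))*K) + 1/(2*K) = (K**2 + ((2*K)/(1 + K))*K) + 1/(2*K) = (K**2 + (2*K/(1 + K))*K) + 1/(2*K) = (K**2 + 2*K**2/(1 + K)) + 1/(2*K) = K**2 + 1/(2*K) + 2*K**2/(1 + K))
P(-2)*935 = ((1/2)*(1 - 2 + 2*(-2)**4 + 6*(-2)**3)/(-2*(1 - 2)))*935 = ((1/2)*(-1/2)*(1 - 2 + 2*16 + 6*(-8))/(-1))*935 = ((1/2)*(-1/2)*(-1)*(1 - 2 + 32 - 48))*935 = ((1/2)*(-1/2)*(-1)*(-17))*935 = -17/4*935 = -15895/4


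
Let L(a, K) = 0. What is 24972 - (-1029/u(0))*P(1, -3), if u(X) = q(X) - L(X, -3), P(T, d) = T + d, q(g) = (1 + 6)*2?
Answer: 24825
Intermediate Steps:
q(g) = 14 (q(g) = 7*2 = 14)
u(X) = 14 (u(X) = 14 - 1*0 = 14 + 0 = 14)
24972 - (-1029/u(0))*P(1, -3) = 24972 - (-1029/14)*(1 - 3) = 24972 - (-1029*1/14)*(-2) = 24972 - (-147)*(-2)/2 = 24972 - 1*147 = 24972 - 147 = 24825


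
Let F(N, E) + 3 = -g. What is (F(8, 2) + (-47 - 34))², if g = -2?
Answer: 6724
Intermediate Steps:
F(N, E) = -1 (F(N, E) = -3 - 1*(-2) = -3 + 2 = -1)
(F(8, 2) + (-47 - 34))² = (-1 + (-47 - 34))² = (-1 - 81)² = (-82)² = 6724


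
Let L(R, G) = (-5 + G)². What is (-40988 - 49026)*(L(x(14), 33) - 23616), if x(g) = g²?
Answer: 2055199648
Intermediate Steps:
(-40988 - 49026)*(L(x(14), 33) - 23616) = (-40988 - 49026)*((-5 + 33)² - 23616) = -90014*(28² - 23616) = -90014*(784 - 23616) = -90014*(-22832) = 2055199648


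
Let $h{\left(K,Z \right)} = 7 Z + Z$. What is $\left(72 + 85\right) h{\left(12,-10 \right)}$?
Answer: $-12560$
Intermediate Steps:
$h{\left(K,Z \right)} = 8 Z$
$\left(72 + 85\right) h{\left(12,-10 \right)} = \left(72 + 85\right) 8 \left(-10\right) = 157 \left(-80\right) = -12560$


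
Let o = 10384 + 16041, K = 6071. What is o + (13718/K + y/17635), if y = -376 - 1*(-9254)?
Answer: 2829411411393/107062085 ≈ 26428.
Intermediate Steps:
y = 8878 (y = -376 + 9254 = 8878)
o = 26425
o + (13718/K + y/17635) = 26425 + (13718/6071 + 8878/17635) = 26425 + 295815268/107062085 = 2829411411393/107062085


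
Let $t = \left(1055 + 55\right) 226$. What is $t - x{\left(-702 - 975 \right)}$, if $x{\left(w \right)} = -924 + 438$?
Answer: $251346$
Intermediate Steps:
$t = 250860$ ($t = 1110 \cdot 226 = 250860$)
$x{\left(w \right)} = -486$
$t - x{\left(-702 - 975 \right)} = 250860 - -486 = 250860 + 486 = 251346$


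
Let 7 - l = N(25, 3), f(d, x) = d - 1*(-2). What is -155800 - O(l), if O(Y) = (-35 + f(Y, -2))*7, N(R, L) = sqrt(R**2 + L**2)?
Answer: -155618 + 7*sqrt(634) ≈ -1.5544e+5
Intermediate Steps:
f(d, x) = 2 + d (f(d, x) = d + 2 = 2 + d)
N(R, L) = sqrt(L**2 + R**2)
l = 7 - sqrt(634) (l = 7 - sqrt(3**2 + 25**2) = 7 - sqrt(9 + 625) = 7 - sqrt(634) ≈ -18.179)
O(Y) = -231 + 7*Y (O(Y) = (-35 + (2 + Y))*7 = (-33 + Y)*7 = -231 + 7*Y)
-155800 - O(l) = -155800 - (-231 + 7*(7 - sqrt(634))) = -155800 - (-231 + (49 - 7*sqrt(634))) = -155800 - (-182 - 7*sqrt(634)) = -155800 + (182 + 7*sqrt(634)) = -155618 + 7*sqrt(634)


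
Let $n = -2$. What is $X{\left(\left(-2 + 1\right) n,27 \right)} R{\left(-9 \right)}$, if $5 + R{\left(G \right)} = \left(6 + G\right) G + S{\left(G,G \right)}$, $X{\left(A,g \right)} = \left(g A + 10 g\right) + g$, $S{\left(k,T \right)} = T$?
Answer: $4563$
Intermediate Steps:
$X{\left(A,g \right)} = 11 g + A g$ ($X{\left(A,g \right)} = \left(A g + 10 g\right) + g = \left(10 g + A g\right) + g = 11 g + A g$)
$R{\left(G \right)} = -5 + G + G \left(6 + G\right)$ ($R{\left(G \right)} = -5 + \left(\left(6 + G\right) G + G\right) = -5 + \left(G \left(6 + G\right) + G\right) = -5 + \left(G + G \left(6 + G\right)\right) = -5 + G + G \left(6 + G\right)$)
$X{\left(\left(-2 + 1\right) n,27 \right)} R{\left(-9 \right)} = 27 \left(11 + \left(-2 + 1\right) \left(-2\right)\right) \left(-5 + \left(-9\right)^{2} + 7 \left(-9\right)\right) = 27 \left(11 - -2\right) \left(-5 + 81 - 63\right) = 27 \left(11 + 2\right) 13 = 27 \cdot 13 \cdot 13 = 351 \cdot 13 = 4563$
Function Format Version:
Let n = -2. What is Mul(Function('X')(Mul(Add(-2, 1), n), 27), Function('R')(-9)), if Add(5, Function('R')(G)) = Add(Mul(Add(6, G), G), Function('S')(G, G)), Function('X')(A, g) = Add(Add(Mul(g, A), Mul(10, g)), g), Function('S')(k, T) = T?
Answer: 4563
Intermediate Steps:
Function('X')(A, g) = Add(Mul(11, g), Mul(A, g)) (Function('X')(A, g) = Add(Add(Mul(A, g), Mul(10, g)), g) = Add(Add(Mul(10, g), Mul(A, g)), g) = Add(Mul(11, g), Mul(A, g)))
Function('R')(G) = Add(-5, G, Mul(G, Add(6, G))) (Function('R')(G) = Add(-5, Add(Mul(Add(6, G), G), G)) = Add(-5, Add(Mul(G, Add(6, G)), G)) = Add(-5, Add(G, Mul(G, Add(6, G)))) = Add(-5, G, Mul(G, Add(6, G))))
Mul(Function('X')(Mul(Add(-2, 1), n), 27), Function('R')(-9)) = Mul(Mul(27, Add(11, Mul(Add(-2, 1), -2))), Add(-5, Pow(-9, 2), Mul(7, -9))) = Mul(Mul(27, Add(11, Mul(-1, -2))), Add(-5, 81, -63)) = Mul(Mul(27, Add(11, 2)), 13) = Mul(Mul(27, 13), 13) = Mul(351, 13) = 4563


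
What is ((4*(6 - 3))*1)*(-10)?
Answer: -120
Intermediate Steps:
((4*(6 - 3))*1)*(-10) = ((4*3)*1)*(-10) = (12*1)*(-10) = 12*(-10) = -120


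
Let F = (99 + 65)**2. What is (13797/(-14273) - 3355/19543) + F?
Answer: 1071711208494/39848177 ≈ 26895.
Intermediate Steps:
F = 26896 (F = 164**2 = 26896)
(13797/(-14273) - 3355/19543) + F = (13797/(-14273) - 3355/19543) + 26896 = (13797*(-1/14273) - 3355*1/19543) + 26896 = (-1971/2039 - 3355/19543) + 26896 = -45360098/39848177 + 26896 = 1071711208494/39848177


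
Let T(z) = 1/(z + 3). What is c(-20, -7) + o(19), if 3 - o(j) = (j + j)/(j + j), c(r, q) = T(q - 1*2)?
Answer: 11/6 ≈ 1.8333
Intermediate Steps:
T(z) = 1/(3 + z)
c(r, q) = 1/(1 + q) (c(r, q) = 1/(3 + (q - 1*2)) = 1/(3 + (q - 2)) = 1/(3 + (-2 + q)) = 1/(1 + q))
o(j) = 2 (o(j) = 3 - (j + j)/(j + j) = 3 - 2*j/(2*j) = 3 - 2*j*1/(2*j) = 3 - 1*1 = 3 - 1 = 2)
c(-20, -7) + o(19) = 1/(1 - 7) + 2 = 1/(-6) + 2 = -1/6 + 2 = 11/6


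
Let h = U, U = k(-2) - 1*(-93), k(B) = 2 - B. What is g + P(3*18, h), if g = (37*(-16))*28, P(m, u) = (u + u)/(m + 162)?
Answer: -1790111/108 ≈ -16575.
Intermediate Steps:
U = 97 (U = (2 - 1*(-2)) - 1*(-93) = (2 + 2) + 93 = 4 + 93 = 97)
h = 97
P(m, u) = 2*u/(162 + m) (P(m, u) = (2*u)/(162 + m) = 2*u/(162 + m))
g = -16576 (g = -592*28 = -16576)
g + P(3*18, h) = -16576 + 2*97/(162 + 3*18) = -16576 + 2*97/(162 + 54) = -16576 + 2*97/216 = -16576 + 2*97*(1/216) = -16576 + 97/108 = -1790111/108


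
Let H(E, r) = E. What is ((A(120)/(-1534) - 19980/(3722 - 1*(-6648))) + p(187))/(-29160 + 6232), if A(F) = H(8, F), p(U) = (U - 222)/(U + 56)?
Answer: 401235467/4431457280016 ≈ 9.0543e-5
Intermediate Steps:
p(U) = (-222 + U)/(56 + U)
A(F) = 8
((A(120)/(-1534) - 19980/(3722 - 1*(-6648))) + p(187))/(-29160 + 6232) = ((8/(-1534) - 19980/(3722 - 1*(-6648))) + (-222 + 187)/(56 + 187))/(-29160 + 6232) = ((8*(-1/1534) - 19980/(3722 + 6648)) - 35/243)/(-22928) = ((-4/767 - 19980/10370) + (1/243)*(-35))*(-1/22928) = ((-4/767 - 19980*1/10370) - 35/243)*(-1/22928) = ((-4/767 - 1998/1037) - 35/243)*(-1/22928) = (-1536614/795379 - 35/243)*(-1/22928) = -401235467/193277097*(-1/22928) = 401235467/4431457280016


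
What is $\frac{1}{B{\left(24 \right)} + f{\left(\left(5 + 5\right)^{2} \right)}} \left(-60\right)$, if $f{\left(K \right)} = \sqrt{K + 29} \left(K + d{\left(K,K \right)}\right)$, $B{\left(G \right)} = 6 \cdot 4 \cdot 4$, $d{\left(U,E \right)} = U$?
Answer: $\frac{30}{26827} - \frac{125 \sqrt{129}}{53654} \approx -0.025343$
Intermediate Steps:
$B{\left(G \right)} = 96$ ($B{\left(G \right)} = 24 \cdot 4 = 96$)
$f{\left(K \right)} = 2 K \sqrt{29 + K}$ ($f{\left(K \right)} = \sqrt{K + 29} \left(K + K\right) = \sqrt{29 + K} 2 K = 2 K \sqrt{29 + K}$)
$\frac{1}{B{\left(24 \right)} + f{\left(\left(5 + 5\right)^{2} \right)}} \left(-60\right) = \frac{1}{96 + 2 \left(5 + 5\right)^{2} \sqrt{29 + \left(5 + 5\right)^{2}}} \left(-60\right) = \frac{1}{96 + 2 \cdot 10^{2} \sqrt{29 + 10^{2}}} \left(-60\right) = \frac{1}{96 + 2 \cdot 100 \sqrt{29 + 100}} \left(-60\right) = \frac{1}{96 + 2 \cdot 100 \sqrt{129}} \left(-60\right) = \frac{1}{96 + 200 \sqrt{129}} \left(-60\right) = - \frac{60}{96 + 200 \sqrt{129}}$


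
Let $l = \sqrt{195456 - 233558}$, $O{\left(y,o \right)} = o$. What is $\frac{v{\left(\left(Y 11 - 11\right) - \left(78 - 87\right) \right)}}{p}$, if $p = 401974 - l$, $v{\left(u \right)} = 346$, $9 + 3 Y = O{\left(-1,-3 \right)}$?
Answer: $\frac{69541502}{80791567389} + \frac{173 i \sqrt{38102}}{80791567389} \approx 0.00086075 + 4.1798 \cdot 10^{-7} i$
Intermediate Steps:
$Y = -4$ ($Y = -3 + \frac{1}{3} \left(-3\right) = -3 - 1 = -4$)
$l = i \sqrt{38102}$ ($l = \sqrt{-38102} = i \sqrt{38102} \approx 195.2 i$)
$p = 401974 - i \sqrt{38102} \approx 4.0197 \cdot 10^{5} - 195.2 i$
$\frac{v{\left(\left(Y 11 - 11\right) - \left(78 - 87\right) \right)}}{p} = \frac{346}{401974 - i \sqrt{38102}}$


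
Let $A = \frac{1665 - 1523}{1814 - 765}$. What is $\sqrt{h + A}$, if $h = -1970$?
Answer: $\frac{2 i \sqrt{541910253}}{1049} \approx 44.383 i$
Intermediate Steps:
$A = \frac{142}{1049} \approx 0.13537$
$\sqrt{h + A} = \sqrt{-1970 + \frac{142}{1049}} = \sqrt{- \frac{2066388}{1049}} = \frac{2 i \sqrt{541910253}}{1049}$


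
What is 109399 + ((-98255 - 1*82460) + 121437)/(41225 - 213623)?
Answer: 9430114040/86199 ≈ 1.0940e+5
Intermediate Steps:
109399 + ((-98255 - 1*82460) + 121437)/(41225 - 213623) = 109399 + ((-98255 - 82460) + 121437)/(-172398) = 109399 + (-180715 + 121437)*(-1/172398) = 109399 - 59278*(-1/172398) = 109399 + 29639/86199 = 9430114040/86199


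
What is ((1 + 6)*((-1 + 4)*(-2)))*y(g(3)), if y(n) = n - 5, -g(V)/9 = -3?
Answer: -924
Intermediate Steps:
g(V) = 27 (g(V) = -9*(-3) = 27)
y(n) = -5 + n
((1 + 6)*((-1 + 4)*(-2)))*y(g(3)) = ((1 + 6)*((-1 + 4)*(-2)))*(-5 + 27) = (7*(3*(-2)))*22 = (7*(-6))*22 = -42*22 = -924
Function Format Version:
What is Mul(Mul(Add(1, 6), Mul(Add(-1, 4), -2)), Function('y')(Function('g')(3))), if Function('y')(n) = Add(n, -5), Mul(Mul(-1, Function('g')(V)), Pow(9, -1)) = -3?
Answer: -924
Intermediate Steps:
Function('g')(V) = 27 (Function('g')(V) = Mul(-9, -3) = 27)
Function('y')(n) = Add(-5, n)
Mul(Mul(Add(1, 6), Mul(Add(-1, 4), -2)), Function('y')(Function('g')(3))) = Mul(Mul(Add(1, 6), Mul(Add(-1, 4), -2)), Add(-5, 27)) = Mul(Mul(7, Mul(3, -2)), 22) = Mul(Mul(7, -6), 22) = Mul(-42, 22) = -924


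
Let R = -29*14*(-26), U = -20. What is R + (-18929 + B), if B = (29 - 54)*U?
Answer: -7873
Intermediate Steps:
B = 500 (B = (29 - 54)*(-20) = -25*(-20) = 500)
R = 10556 (R = -406*(-26) = 10556)
R + (-18929 + B) = 10556 + (-18929 + 500) = 10556 - 18429 = -7873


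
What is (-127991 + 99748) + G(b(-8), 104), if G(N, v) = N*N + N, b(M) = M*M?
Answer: -24083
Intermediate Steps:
b(M) = M**2
G(N, v) = N + N**2 (G(N, v) = N**2 + N = N + N**2)
(-127991 + 99748) + G(b(-8), 104) = (-127991 + 99748) + (-8)**2*(1 + (-8)**2) = -28243 + 64*(1 + 64) = -28243 + 64*65 = -28243 + 4160 = -24083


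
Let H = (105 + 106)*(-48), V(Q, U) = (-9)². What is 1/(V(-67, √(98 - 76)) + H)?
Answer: -1/10047 ≈ -9.9532e-5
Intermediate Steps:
V(Q, U) = 81
H = -10128 (H = 211*(-48) = -10128)
1/(V(-67, √(98 - 76)) + H) = 1/(81 - 10128) = 1/(-10047) = -1/10047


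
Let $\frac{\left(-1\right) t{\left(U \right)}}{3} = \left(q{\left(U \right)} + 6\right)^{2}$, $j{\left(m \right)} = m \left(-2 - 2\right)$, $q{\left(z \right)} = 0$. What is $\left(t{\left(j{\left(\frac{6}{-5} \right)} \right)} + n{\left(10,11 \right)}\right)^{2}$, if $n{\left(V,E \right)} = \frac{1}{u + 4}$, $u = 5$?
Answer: $\frac{942841}{81} \approx 11640.0$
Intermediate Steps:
$j{\left(m \right)} = - 4 m$ ($j{\left(m \right)} = m \left(-4\right) = - 4 m$)
$n{\left(V,E \right)} = \frac{1}{9}$ ($n{\left(V,E \right)} = \frac{1}{5 + 4} = \frac{1}{9}$)
$t{\left(U \right)} = -108$ ($t{\left(U \right)} = - 3 \left(0 + 6\right)^{2} = - 3 \cdot 6^{2} = \left(-3\right) 36 = -108$)
$\left(t{\left(j{\left(\frac{6}{-5} \right)} \right)} + n{\left(10,11 \right)}\right)^{2} = \left(-108 + \frac{1}{9}\right)^{2} = \left(- \frac{971}{9}\right)^{2} = \frac{942841}{81}$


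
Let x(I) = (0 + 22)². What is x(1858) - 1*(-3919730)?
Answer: 3920214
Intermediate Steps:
x(I) = 484 (x(I) = 22² = 484)
x(1858) - 1*(-3919730) = 484 - 1*(-3919730) = 484 + 3919730 = 3920214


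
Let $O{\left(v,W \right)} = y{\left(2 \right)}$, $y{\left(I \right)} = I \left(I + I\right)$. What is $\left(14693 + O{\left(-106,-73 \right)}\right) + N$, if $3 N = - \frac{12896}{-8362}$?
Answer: $\frac{184401091}{12543} \approx 14702.0$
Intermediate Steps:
$y{\left(I \right)} = 2 I^{2}$ ($y{\left(I \right)} = I 2 I = 2 I^{2}$)
$O{\left(v,W \right)} = 8$ ($O{\left(v,W \right)} = 2 \cdot 2^{2} = 2 \cdot 4 = 8$)
$N = \frac{6448}{12543}$ ($N = \frac{\left(-12896\right) \frac{1}{-8362}}{3} = \frac{\left(-12896\right) \left(- \frac{1}{8362}\right)}{3} = \frac{1}{3} \cdot \frac{6448}{4181} = \frac{6448}{12543} \approx 0.51407$)
$\left(14693 + O{\left(-106,-73 \right)}\right) + N = \left(14693 + 8\right) + \frac{6448}{12543} = 14701 + \frac{6448}{12543} = \frac{184401091}{12543}$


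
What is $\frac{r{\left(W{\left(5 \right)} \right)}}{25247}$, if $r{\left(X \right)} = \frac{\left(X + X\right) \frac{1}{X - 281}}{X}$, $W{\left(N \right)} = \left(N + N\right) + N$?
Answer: $- \frac{1}{3357851} \approx -2.9781 \cdot 10^{-7}$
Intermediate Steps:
$W{\left(N \right)} = 3 N$ ($W{\left(N \right)} = 2 N + N = 3 N$)
$r{\left(X \right)} = \frac{2}{-281 + X}$ ($r{\left(X \right)} = \frac{2 X \frac{1}{-281 + X}}{X} = \frac{2}{-281 + X}$)
$\frac{r{\left(W{\left(5 \right)} \right)}}{25247} = \frac{2 \frac{1}{-281 + 3 \cdot 5}}{25247} = \frac{2}{-281 + 15} \cdot \frac{1}{25247} = \frac{2}{-266} \cdot \frac{1}{25247} = 2 \left(- \frac{1}{266}\right) \frac{1}{25247} = \left(- \frac{1}{133}\right) \frac{1}{25247} = - \frac{1}{3357851}$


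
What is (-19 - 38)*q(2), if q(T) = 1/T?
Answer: -57/2 ≈ -28.500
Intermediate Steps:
(-19 - 38)*q(2) = (-19 - 38)/2 = -57*½ = -57/2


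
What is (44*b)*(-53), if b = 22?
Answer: -51304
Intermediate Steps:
(44*b)*(-53) = (44*22)*(-53) = 968*(-53) = -51304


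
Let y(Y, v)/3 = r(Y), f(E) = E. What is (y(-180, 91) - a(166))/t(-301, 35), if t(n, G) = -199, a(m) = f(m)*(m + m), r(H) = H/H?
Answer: 55109/199 ≈ 276.93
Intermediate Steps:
r(H) = 1
y(Y, v) = 3 (y(Y, v) = 3*1 = 3)
a(m) = 2*m**2 (a(m) = m*(m + m) = m*(2*m) = 2*m**2)
(y(-180, 91) - a(166))/t(-301, 35) = (3 - 2*166**2)/(-199) = (3 - 2*27556)*(-1/199) = (3 - 1*55112)*(-1/199) = (3 - 55112)*(-1/199) = -55109*(-1/199) = 55109/199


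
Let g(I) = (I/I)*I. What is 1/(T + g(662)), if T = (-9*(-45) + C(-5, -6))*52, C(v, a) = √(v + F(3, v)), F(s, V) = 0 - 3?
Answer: 10861/235933458 - 26*I*√2/117966729 ≈ 4.6034e-5 - 3.1169e-7*I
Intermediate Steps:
F(s, V) = -3
C(v, a) = √(-3 + v) (C(v, a) = √(v - 3) = √(-3 + v))
T = 21060 + 104*I*√2 (T = (-9*(-45) + √(-3 - 5))*52 = (405 + √(-8))*52 = (405 + 2*I*√2)*52 = 21060 + 104*I*√2 ≈ 21060.0 + 147.08*I)
g(I) = I (g(I) = 1*I = I)
1/(T + g(662)) = 1/((21060 + 104*I*√2) + 662) = 1/(21722 + 104*I*√2)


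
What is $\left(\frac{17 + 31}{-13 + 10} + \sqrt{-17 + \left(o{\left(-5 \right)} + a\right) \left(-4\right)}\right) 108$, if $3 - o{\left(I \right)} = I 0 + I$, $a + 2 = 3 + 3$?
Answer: $-1728 + 108 i \sqrt{65} \approx -1728.0 + 870.72 i$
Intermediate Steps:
$a = 4$ ($a = -2 + \left(3 + 3\right) = -2 + 6 = 4$)
$o{\left(I \right)} = 3 - I$ ($o{\left(I \right)} = 3 - \left(I 0 + I\right) = 3 - \left(0 + I\right) = 3 - I$)
$\left(\frac{17 + 31}{-13 + 10} + \sqrt{-17 + \left(o{\left(-5 \right)} + a\right) \left(-4\right)}\right) 108 = \left(\frac{17 + 31}{-13 + 10} + \sqrt{-17 + \left(\left(3 - -5\right) + 4\right) \left(-4\right)}\right) 108 = \left(\frac{48}{-3} + \sqrt{-17 + \left(\left(3 + 5\right) + 4\right) \left(-4\right)}\right) 108 = \left(48 \left(- \frac{1}{3}\right) + \sqrt{-17 + \left(8 + 4\right) \left(-4\right)}\right) 108 = \left(-16 + \sqrt{-17 + 12 \left(-4\right)}\right) 108 = \left(-16 + \sqrt{-17 - 48}\right) 108 = \left(-16 + \sqrt{-65}\right) 108 = \left(-16 + i \sqrt{65}\right) 108 = -1728 + 108 i \sqrt{65}$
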